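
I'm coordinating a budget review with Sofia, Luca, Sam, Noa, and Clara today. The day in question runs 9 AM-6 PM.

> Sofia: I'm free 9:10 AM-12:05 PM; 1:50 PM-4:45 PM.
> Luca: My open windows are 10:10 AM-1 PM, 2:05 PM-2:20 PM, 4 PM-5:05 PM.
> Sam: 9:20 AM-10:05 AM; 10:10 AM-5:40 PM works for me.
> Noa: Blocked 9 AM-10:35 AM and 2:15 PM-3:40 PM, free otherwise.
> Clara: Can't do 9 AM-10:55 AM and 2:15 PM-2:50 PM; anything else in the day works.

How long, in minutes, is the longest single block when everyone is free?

Sofia free: 09:10-12:05, 13:50-16:45.
Luca free: 10:10-13:00, 14:05-14:20, 16:00-17:05.
Sam free: 09:20-10:05, 10:10-17:40.
Noa free: 10:35-14:15, 15:40-18:00 (invert busy blocks within the working day).
Clara free: 10:55-14:15, 14:50-18:00 (invert busy blocks within the working day).
Sofia ∩ Luca: 10:10-12:05, 14:05-14:20, 16:00-16:45.
Sofia ∩ Luca ∩ Sam: 10:10-12:05, 14:05-14:20, 16:00-16:45.
Sofia ∩ Luca ∩ Sam ∩ Noa: 10:35-12:05, 14:05-14:15, 16:00-16:45.
Sofia ∩ Luca ∩ Sam ∩ Noa ∩ Clara: 10:55-12:05, 14:05-14:15, 16:00-16:45.
The longest is 10:55-12:05 at 70 minutes.

70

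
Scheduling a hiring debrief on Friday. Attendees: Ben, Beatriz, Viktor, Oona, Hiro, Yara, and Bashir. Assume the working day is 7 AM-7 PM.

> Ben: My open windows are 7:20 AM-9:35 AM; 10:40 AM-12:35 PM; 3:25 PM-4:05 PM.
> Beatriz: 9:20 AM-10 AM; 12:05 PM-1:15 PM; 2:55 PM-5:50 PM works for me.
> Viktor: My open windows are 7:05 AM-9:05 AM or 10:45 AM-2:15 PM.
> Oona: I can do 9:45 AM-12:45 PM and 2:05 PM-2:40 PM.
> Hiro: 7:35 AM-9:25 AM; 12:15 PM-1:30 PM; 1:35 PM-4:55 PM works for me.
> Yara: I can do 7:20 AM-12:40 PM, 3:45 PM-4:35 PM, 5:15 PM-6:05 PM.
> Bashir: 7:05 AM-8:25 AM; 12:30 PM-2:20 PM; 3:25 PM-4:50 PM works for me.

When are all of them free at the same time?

12:30-12:35

Ben ∩ Beatriz: 09:20-09:35, 12:05-12:35, 15:25-16:05.
Ben ∩ Beatriz ∩ Viktor: 12:05-12:35.
Ben ∩ Beatriz ∩ Viktor ∩ Oona: 12:05-12:35.
Ben ∩ Beatriz ∩ Viktor ∩ Oona ∩ Hiro: 12:15-12:35.
Ben ∩ Beatriz ∩ Viktor ∩ Oona ∩ Hiro ∩ Yara: 12:15-12:35.
Ben ∩ Beatriz ∩ Viktor ∩ Oona ∩ Hiro ∩ Yara ∩ Bashir: 12:30-12:35.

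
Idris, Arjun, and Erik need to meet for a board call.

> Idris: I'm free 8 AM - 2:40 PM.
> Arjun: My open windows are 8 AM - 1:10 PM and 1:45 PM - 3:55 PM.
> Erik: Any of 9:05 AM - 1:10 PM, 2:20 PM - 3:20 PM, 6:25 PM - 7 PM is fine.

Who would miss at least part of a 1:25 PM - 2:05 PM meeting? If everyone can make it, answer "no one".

Arjun, Erik

Idris: free for 13:25-14:05. Arjun: not fully free for 13:25-14:05. Erik: not fully free for 13:25-14:05.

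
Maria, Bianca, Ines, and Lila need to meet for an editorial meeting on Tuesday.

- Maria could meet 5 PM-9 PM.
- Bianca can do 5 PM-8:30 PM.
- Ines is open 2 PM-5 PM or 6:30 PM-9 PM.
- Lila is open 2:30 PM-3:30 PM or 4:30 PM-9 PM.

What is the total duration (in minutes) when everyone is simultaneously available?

Maria ∩ Bianca: 17:00-20:30.
Maria ∩ Bianca ∩ Ines: 18:30-20:30.
Maria ∩ Bianca ∩ Ines ∩ Lila: 18:30-20:30.
Those are the intersection windows.
That's a single block of 120 minutes.

120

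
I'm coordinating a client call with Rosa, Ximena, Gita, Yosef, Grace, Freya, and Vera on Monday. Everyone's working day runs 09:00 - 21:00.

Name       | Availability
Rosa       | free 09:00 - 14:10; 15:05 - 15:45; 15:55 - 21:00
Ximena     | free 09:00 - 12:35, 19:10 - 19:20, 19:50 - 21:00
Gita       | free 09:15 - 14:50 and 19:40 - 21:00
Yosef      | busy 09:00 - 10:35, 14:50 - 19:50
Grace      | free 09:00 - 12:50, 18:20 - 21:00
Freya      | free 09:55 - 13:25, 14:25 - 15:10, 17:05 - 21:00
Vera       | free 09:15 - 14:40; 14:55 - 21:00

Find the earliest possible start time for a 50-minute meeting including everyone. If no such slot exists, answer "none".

10:35

Rosa free: 09:00-14:10, 15:05-15:45, 15:55-21:00.
Ximena free: 09:00-12:35, 19:10-19:20, 19:50-21:00.
Gita free: 09:15-14:50, 19:40-21:00.
Yosef free: 10:35-14:50, 19:50-21:00 (invert busy blocks within the working day).
Grace free: 09:00-12:50, 18:20-21:00.
Freya free: 09:55-13:25, 14:25-15:10, 17:05-21:00.
Vera free: 09:15-14:40, 14:55-21:00.
Rosa ∩ Ximena: 09:00-12:35, 19:10-19:20, 19:50-21:00.
Rosa ∩ Ximena ∩ Gita: 09:15-12:35, 19:50-21:00.
Rosa ∩ Ximena ∩ Gita ∩ Yosef: 10:35-12:35, 19:50-21:00.
Rosa ∩ Ximena ∩ Gita ∩ Yosef ∩ Grace: 10:35-12:35, 19:50-21:00.
Rosa ∩ Ximena ∩ Gita ∩ Yosef ∩ Grace ∩ Freya: 10:35-12:35, 19:50-21:00.
Rosa ∩ Ximena ∩ Gita ∩ Yosef ∩ Grace ∩ Freya ∩ Vera: 10:35-12:35, 19:50-21:00.
Those are the intersection windows.
The first common window of at least 50 minutes is 10:35-12:35, so the earliest start is 10:35.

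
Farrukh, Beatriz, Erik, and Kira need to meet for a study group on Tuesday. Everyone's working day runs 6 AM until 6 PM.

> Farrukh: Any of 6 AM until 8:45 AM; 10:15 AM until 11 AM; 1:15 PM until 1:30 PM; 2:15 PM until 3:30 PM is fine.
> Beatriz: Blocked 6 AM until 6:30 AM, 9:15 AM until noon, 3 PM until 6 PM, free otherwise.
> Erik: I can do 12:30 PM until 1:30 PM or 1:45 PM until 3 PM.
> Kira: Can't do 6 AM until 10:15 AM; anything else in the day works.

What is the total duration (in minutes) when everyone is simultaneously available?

60

Farrukh free: 06:00-08:45, 10:15-11:00, 13:15-13:30, 14:15-15:30.
Beatriz free: 06:30-09:15, 12:00-15:00 (invert busy blocks within the working day).
Erik free: 12:30-13:30, 13:45-15:00.
Kira free: 10:15-18:00 (invert busy blocks within the working day).
Farrukh ∩ Beatriz: 06:30-08:45, 13:15-13:30, 14:15-15:00.
Farrukh ∩ Beatriz ∩ Erik: 13:15-13:30, 14:15-15:00.
Farrukh ∩ Beatriz ∩ Erik ∩ Kira: 13:15-13:30, 14:15-15:00.
Summing the common windows: 15 + 45 = 60 minutes.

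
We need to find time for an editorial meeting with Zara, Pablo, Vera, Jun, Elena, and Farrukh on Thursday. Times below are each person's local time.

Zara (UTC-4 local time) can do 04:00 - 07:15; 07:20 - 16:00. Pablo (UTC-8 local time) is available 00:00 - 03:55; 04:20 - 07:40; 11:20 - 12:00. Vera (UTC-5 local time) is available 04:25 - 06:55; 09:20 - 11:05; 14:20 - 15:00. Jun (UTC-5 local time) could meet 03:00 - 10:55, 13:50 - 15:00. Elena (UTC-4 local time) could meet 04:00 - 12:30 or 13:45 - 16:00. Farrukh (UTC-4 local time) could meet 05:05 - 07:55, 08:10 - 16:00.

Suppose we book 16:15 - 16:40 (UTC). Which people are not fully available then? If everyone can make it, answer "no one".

Elena, Jun, Pablo, Vera

Zara in UTC: 08:00-11:15, 11:20-20:00 (add 4h to convert from UTC-4).
Pablo in UTC: 08:00-11:55, 12:20-15:40, 19:20-20:00 (add 8h to convert from UTC-8).
Vera in UTC: 09:25-11:55, 14:20-16:05, 19:20-20:00 (add 5h to convert from UTC-5).
Jun in UTC: 08:00-15:55, 18:50-20:00 (add 5h to convert from UTC-5).
Elena in UTC: 08:00-16:30, 17:45-20:00 (add 4h to convert from UTC-4).
Farrukh in UTC: 09:05-11:55, 12:10-20:00 (add 4h to convert from UTC-4).
Zara: free for 16:15-16:40. Pablo: not fully free for 16:15-16:40. Vera: not fully free for 16:15-16:40. Jun: not fully free for 16:15-16:40. Elena: not fully free for 16:15-16:40. Farrukh: free for 16:15-16:40.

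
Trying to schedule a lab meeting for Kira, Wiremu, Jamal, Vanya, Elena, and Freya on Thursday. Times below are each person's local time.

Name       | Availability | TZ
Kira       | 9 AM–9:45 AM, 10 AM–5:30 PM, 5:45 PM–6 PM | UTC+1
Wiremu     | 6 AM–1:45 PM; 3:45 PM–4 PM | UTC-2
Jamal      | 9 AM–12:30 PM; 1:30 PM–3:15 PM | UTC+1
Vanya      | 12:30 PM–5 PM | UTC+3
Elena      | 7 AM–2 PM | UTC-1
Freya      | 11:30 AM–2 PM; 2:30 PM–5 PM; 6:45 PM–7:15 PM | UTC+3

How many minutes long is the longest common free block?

90

Kira in UTC: 08:00-08:45, 09:00-16:30, 16:45-17:00 (subtract 1h to convert from UTC+1).
Wiremu in UTC: 08:00-15:45, 17:45-18:00 (add 2h to convert from UTC-2).
Jamal in UTC: 08:00-11:30, 12:30-14:15 (subtract 1h to convert from UTC+1).
Vanya in UTC: 09:30-14:00 (subtract 3h to convert from UTC+3).
Elena in UTC: 08:00-15:00 (add 1h to convert from UTC-1).
Freya in UTC: 08:30-11:00, 11:30-14:00, 15:45-16:15 (subtract 3h to convert from UTC+3).
Kira ∩ Wiremu: 08:00-08:45, 09:00-15:45.
Kira ∩ Wiremu ∩ Jamal: 08:00-08:45, 09:00-11:30, 12:30-14:15.
Kira ∩ Wiremu ∩ Jamal ∩ Vanya: 09:30-11:30, 12:30-14:00.
Kira ∩ Wiremu ∩ Jamal ∩ Vanya ∩ Elena: 09:30-11:30, 12:30-14:00.
Kira ∩ Wiremu ∩ Jamal ∩ Vanya ∩ Elena ∩ Freya: 09:30-11:00, 12:30-14:00.
The longest is 09:30-11:00 at 90 minutes.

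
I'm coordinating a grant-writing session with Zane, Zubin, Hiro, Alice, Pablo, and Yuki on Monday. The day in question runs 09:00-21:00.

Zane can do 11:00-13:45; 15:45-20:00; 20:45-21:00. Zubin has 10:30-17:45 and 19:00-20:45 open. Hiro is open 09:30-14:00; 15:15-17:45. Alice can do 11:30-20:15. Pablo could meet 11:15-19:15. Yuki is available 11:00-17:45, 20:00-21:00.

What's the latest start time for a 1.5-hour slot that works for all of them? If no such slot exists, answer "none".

Zane ∩ Zubin: 11:00-13:45, 15:45-17:45, 19:00-20:00.
Zane ∩ Zubin ∩ Hiro: 11:00-13:45, 15:45-17:45.
Zane ∩ Zubin ∩ Hiro ∩ Alice: 11:30-13:45, 15:45-17:45.
Zane ∩ Zubin ∩ Hiro ∩ Alice ∩ Pablo: 11:30-13:45, 15:45-17:45.
Zane ∩ Zubin ∩ Hiro ∩ Alice ∩ Pablo ∩ Yuki: 11:30-13:45, 15:45-17:45.
The last common window of at least 90 minutes is 15:45-17:45; a 90-minute meeting can start as late as 16:15 and still end by 17:45.

16:15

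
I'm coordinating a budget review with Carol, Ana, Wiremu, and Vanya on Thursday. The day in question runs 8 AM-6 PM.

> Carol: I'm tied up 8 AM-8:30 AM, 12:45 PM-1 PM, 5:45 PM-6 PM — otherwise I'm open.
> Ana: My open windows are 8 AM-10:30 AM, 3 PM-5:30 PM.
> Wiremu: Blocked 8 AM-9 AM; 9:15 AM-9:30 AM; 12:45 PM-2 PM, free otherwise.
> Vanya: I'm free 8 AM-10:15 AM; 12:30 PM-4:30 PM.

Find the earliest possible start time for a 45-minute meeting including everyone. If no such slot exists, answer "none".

Carol free: 08:30-12:45, 13:00-17:45 (invert busy blocks within the working day).
Ana free: 08:00-10:30, 15:00-17:30.
Wiremu free: 09:00-09:15, 09:30-12:45, 14:00-18:00 (invert busy blocks within the working day).
Vanya free: 08:00-10:15, 12:30-16:30.
Carol ∩ Ana: 08:30-10:30, 15:00-17:30.
Carol ∩ Ana ∩ Wiremu: 09:00-09:15, 09:30-10:30, 15:00-17:30.
Carol ∩ Ana ∩ Wiremu ∩ Vanya: 09:00-09:15, 09:30-10:15, 15:00-16:30.
So the common availability across everyone is 09:00-09:15, 09:30-10:15, 15:00-16:30.
The first common window of at least 45 minutes is 09:30-10:15, so the earliest start is 09:30.

09:30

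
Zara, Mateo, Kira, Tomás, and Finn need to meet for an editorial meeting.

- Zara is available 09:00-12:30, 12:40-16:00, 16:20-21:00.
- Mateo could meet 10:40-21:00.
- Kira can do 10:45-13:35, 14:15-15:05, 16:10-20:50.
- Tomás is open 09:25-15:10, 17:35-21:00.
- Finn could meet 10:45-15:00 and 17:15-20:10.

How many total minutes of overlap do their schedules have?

Zara ∩ Mateo: 10:40-12:30, 12:40-16:00, 16:20-21:00.
Zara ∩ Mateo ∩ Kira: 10:45-12:30, 12:40-13:35, 14:15-15:05, 16:20-20:50.
Zara ∩ Mateo ∩ Kira ∩ Tomás: 10:45-12:30, 12:40-13:35, 14:15-15:05, 17:35-20:50.
Zara ∩ Mateo ∩ Kira ∩ Tomás ∩ Finn: 10:45-12:30, 12:40-13:35, 14:15-15:00, 17:35-20:10.
Summing the common windows: 105 + 55 + 45 + 155 = 360 minutes.

360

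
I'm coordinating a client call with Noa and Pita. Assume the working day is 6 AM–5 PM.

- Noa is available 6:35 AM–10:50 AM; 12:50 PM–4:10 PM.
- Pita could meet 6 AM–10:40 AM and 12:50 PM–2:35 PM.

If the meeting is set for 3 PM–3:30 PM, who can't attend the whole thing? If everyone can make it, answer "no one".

Noa: free for 15:00-15:30. Pita: not fully free for 15:00-15:30.

Pita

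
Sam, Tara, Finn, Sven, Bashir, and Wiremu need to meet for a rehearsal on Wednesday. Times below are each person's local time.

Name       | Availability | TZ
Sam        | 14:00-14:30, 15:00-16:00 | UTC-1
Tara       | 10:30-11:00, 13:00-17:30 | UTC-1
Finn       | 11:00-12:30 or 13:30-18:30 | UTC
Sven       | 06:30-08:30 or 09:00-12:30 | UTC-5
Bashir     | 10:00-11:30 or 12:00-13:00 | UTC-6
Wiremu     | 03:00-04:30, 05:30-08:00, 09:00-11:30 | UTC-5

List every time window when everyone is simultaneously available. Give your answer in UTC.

16:00-16:30

Sam in UTC: 15:00-15:30, 16:00-17:00 (add 1h to convert from UTC-1).
Tara in UTC: 11:30-12:00, 14:00-18:30 (add 1h to convert from UTC-1).
Finn in UTC: 11:00-12:30, 13:30-18:30.
Sven in UTC: 11:30-13:30, 14:00-17:30 (add 5h to convert from UTC-5).
Bashir in UTC: 16:00-17:30, 18:00-19:00 (add 6h to convert from UTC-6).
Wiremu in UTC: 08:00-09:30, 10:30-13:00, 14:00-16:30 (add 5h to convert from UTC-5).
Sam ∩ Tara: 15:00-15:30, 16:00-17:00.
Sam ∩ Tara ∩ Finn: 15:00-15:30, 16:00-17:00.
Sam ∩ Tara ∩ Finn ∩ Sven: 15:00-15:30, 16:00-17:00.
Sam ∩ Tara ∩ Finn ∩ Sven ∩ Bashir: 16:00-17:00.
Sam ∩ Tara ∩ Finn ∩ Sven ∩ Bashir ∩ Wiremu: 16:00-16:30.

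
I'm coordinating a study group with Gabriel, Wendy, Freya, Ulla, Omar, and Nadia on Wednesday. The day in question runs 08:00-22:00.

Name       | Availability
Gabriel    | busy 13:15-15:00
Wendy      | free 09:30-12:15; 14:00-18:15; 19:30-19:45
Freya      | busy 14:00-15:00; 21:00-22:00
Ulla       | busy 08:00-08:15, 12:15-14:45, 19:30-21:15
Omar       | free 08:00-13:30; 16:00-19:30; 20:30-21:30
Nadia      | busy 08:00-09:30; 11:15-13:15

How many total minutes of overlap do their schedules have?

240

Gabriel free: 08:00-13:15, 15:00-22:00 (invert busy blocks within the working day).
Wendy free: 09:30-12:15, 14:00-18:15, 19:30-19:45.
Freya free: 08:00-14:00, 15:00-21:00 (invert busy blocks within the working day).
Ulla free: 08:15-12:15, 14:45-19:30, 21:15-22:00 (invert busy blocks within the working day).
Omar free: 08:00-13:30, 16:00-19:30, 20:30-21:30.
Nadia free: 09:30-11:15, 13:15-22:00 (invert busy blocks within the working day).
Gabriel ∩ Wendy: 09:30-12:15, 15:00-18:15, 19:30-19:45.
Gabriel ∩ Wendy ∩ Freya: 09:30-12:15, 15:00-18:15, 19:30-19:45.
Gabriel ∩ Wendy ∩ Freya ∩ Ulla: 09:30-12:15, 15:00-18:15.
Gabriel ∩ Wendy ∩ Freya ∩ Ulla ∩ Omar: 09:30-12:15, 16:00-18:15.
Gabriel ∩ Wendy ∩ Freya ∩ Ulla ∩ Omar ∩ Nadia: 09:30-11:15, 16:00-18:15.
Summing the common windows: 105 + 135 = 240 minutes.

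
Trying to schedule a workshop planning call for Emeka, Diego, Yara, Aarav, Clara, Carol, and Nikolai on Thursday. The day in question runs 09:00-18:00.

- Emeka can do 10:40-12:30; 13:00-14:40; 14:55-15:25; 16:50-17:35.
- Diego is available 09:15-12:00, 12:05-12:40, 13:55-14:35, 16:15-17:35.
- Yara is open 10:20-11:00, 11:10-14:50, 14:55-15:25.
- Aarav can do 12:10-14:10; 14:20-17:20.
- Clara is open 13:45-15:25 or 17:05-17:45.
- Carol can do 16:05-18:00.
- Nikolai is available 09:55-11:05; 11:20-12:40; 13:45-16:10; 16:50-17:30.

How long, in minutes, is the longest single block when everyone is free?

Emeka ∩ Diego: 10:40-12:00, 12:05-12:30, 13:55-14:35, 16:50-17:35.
Emeka ∩ Diego ∩ Yara: 10:40-11:00, 11:10-12:00, 12:05-12:30, 13:55-14:35.
Emeka ∩ Diego ∩ Yara ∩ Aarav: 12:10-12:30, 13:55-14:10, 14:20-14:35.
Emeka ∩ Diego ∩ Yara ∩ Aarav ∩ Clara: 13:55-14:10, 14:20-14:35.
Emeka ∩ Diego ∩ Yara ∩ Aarav ∩ Clara ∩ Carol: ∅.
Emeka ∩ Diego ∩ Yara ∩ Aarav ∩ Clara ∩ Carol ∩ Nikolai: ∅.
There is no time when everyone is free.
No common window exists, so the longest block is 0 minutes.

0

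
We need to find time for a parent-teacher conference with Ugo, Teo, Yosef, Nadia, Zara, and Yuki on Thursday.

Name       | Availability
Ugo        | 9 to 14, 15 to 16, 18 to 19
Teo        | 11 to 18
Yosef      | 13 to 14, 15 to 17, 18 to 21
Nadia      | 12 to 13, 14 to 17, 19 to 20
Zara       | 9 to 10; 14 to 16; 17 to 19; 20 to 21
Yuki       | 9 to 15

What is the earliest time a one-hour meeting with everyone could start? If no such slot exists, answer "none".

Ugo ∩ Teo: 11:00-14:00, 15:00-16:00.
Ugo ∩ Teo ∩ Yosef: 13:00-14:00, 15:00-16:00.
Ugo ∩ Teo ∩ Yosef ∩ Nadia: 15:00-16:00.
Ugo ∩ Teo ∩ Yosef ∩ Nadia ∩ Zara: 15:00-16:00.
Ugo ∩ Teo ∩ Yosef ∩ Nadia ∩ Zara ∩ Yuki: ∅.
There is no time when everyone is free.
No common window is at least 60 minutes long.

none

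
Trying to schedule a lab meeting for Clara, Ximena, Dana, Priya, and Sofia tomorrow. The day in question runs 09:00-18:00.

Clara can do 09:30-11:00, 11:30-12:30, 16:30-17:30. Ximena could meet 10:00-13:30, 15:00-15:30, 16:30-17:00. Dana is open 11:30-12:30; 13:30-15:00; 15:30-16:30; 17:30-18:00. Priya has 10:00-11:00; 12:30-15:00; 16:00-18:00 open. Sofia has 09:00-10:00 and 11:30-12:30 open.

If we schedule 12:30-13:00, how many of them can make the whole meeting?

Ximena and Priya can make the full 12:30-13:00 slot — that's 2.

2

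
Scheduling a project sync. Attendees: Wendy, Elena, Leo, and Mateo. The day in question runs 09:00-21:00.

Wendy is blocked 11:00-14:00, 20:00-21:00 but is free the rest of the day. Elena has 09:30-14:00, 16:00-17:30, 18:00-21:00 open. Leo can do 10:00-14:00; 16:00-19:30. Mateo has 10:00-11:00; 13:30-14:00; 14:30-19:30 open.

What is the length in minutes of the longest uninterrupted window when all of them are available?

90

Wendy free: 09:00-11:00, 14:00-20:00 (invert busy blocks within the working day).
Elena free: 09:30-14:00, 16:00-17:30, 18:00-21:00.
Leo free: 10:00-14:00, 16:00-19:30.
Mateo free: 10:00-11:00, 13:30-14:00, 14:30-19:30.
Wendy ∩ Elena: 09:30-11:00, 16:00-17:30, 18:00-20:00.
Wendy ∩ Elena ∩ Leo: 10:00-11:00, 16:00-17:30, 18:00-19:30.
Wendy ∩ Elena ∩ Leo ∩ Mateo: 10:00-11:00, 16:00-17:30, 18:00-19:30.
The longest is 16:00-17:30 at 90 minutes.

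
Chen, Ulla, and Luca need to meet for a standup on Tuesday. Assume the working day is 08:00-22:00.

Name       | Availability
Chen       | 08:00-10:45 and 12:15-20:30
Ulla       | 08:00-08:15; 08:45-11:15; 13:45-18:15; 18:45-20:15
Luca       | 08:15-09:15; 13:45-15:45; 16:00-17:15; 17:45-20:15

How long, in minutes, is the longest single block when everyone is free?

Chen ∩ Ulla: 08:00-08:15, 08:45-10:45, 13:45-18:15, 18:45-20:15.
Chen ∩ Ulla ∩ Luca: 08:45-09:15, 13:45-15:45, 16:00-17:15, 17:45-18:15, 18:45-20:15.
So the common availability across everyone is 08:45-09:15, 13:45-15:45, 16:00-17:15, 17:45-18:15, 18:45-20:15.
The longest is 13:45-15:45 at 120 minutes.

120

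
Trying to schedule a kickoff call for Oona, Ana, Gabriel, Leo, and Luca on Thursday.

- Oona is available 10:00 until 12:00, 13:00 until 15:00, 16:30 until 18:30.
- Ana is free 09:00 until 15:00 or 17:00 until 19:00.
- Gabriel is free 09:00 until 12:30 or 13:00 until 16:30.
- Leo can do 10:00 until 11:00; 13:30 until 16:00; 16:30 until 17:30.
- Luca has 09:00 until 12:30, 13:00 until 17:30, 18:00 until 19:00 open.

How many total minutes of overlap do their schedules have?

150

Oona ∩ Ana: 10:00-12:00, 13:00-15:00, 17:00-18:30.
Oona ∩ Ana ∩ Gabriel: 10:00-12:00, 13:00-15:00.
Oona ∩ Ana ∩ Gabriel ∩ Leo: 10:00-11:00, 13:30-15:00.
Oona ∩ Ana ∩ Gabriel ∩ Leo ∩ Luca: 10:00-11:00, 13:30-15:00.
Those are the intersection windows.
Summing the common windows: 60 + 90 = 150 minutes.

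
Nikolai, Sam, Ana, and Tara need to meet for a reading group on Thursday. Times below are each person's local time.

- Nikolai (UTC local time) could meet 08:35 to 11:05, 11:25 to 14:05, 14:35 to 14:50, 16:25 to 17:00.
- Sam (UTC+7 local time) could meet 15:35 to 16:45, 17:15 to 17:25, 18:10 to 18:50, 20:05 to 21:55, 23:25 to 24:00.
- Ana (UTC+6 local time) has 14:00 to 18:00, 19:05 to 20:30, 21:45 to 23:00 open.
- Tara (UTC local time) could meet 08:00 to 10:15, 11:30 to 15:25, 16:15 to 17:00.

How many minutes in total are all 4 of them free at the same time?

Nikolai in UTC: 08:35-11:05, 11:25-14:05, 14:35-14:50, 16:25-17:00.
Sam in UTC: 08:35-09:45, 10:15-10:25, 11:10-11:50, 13:05-14:55, 16:25-17:00 (subtract 7h to convert from UTC+7).
Ana in UTC: 08:00-12:00, 13:05-14:30, 15:45-17:00 (subtract 6h to convert from UTC+6).
Tara in UTC: 08:00-10:15, 11:30-15:25, 16:15-17:00.
Nikolai ∩ Sam: 08:35-09:45, 10:15-10:25, 11:25-11:50, 13:05-14:05, 14:35-14:50, 16:25-17:00.
Nikolai ∩ Sam ∩ Ana: 08:35-09:45, 10:15-10:25, 11:25-11:50, 13:05-14:05, 16:25-17:00.
Nikolai ∩ Sam ∩ Ana ∩ Tara: 08:35-09:45, 11:30-11:50, 13:05-14:05, 16:25-17:00.
Summing the common windows: 70 + 20 + 60 + 35 = 185 minutes.

185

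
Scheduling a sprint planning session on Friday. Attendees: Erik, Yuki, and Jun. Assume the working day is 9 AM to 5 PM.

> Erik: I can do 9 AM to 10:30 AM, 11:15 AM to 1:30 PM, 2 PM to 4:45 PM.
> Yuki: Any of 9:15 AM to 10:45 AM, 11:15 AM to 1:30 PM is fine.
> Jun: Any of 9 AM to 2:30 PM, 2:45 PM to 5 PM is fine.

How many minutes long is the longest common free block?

Erik ∩ Yuki: 09:15-10:30, 11:15-13:30.
Erik ∩ Yuki ∩ Jun: 09:15-10:30, 11:15-13:30.
Those are the intersection windows.
The longest is 11:15-13:30 at 135 minutes.

135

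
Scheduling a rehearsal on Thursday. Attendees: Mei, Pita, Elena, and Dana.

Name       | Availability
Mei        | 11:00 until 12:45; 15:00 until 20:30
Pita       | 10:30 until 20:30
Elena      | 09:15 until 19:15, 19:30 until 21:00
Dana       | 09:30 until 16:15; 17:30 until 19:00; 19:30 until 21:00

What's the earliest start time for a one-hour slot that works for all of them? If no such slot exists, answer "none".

11:00

Mei ∩ Pita: 11:00-12:45, 15:00-20:30.
Mei ∩ Pita ∩ Elena: 11:00-12:45, 15:00-19:15, 19:30-20:30.
Mei ∩ Pita ∩ Elena ∩ Dana: 11:00-12:45, 15:00-16:15, 17:30-19:00, 19:30-20:30.
Those are the intersection windows.
The first common window of at least 60 minutes is 11:00-12:45, so the earliest start is 11:00.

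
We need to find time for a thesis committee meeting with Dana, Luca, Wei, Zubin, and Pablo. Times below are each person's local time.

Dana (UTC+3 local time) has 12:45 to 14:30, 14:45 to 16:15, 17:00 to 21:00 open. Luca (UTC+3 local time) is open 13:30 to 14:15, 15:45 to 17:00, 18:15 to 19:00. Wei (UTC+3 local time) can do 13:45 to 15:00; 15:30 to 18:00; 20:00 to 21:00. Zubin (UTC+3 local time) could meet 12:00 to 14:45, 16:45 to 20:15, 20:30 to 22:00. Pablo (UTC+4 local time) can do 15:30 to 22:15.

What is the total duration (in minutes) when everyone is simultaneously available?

Dana in UTC: 09:45-11:30, 11:45-13:15, 14:00-18:00 (subtract 3h to convert from UTC+3).
Luca in UTC: 10:30-11:15, 12:45-14:00, 15:15-16:00 (subtract 3h to convert from UTC+3).
Wei in UTC: 10:45-12:00, 12:30-15:00, 17:00-18:00 (subtract 3h to convert from UTC+3).
Zubin in UTC: 09:00-11:45, 13:45-17:15, 17:30-19:00 (subtract 3h to convert from UTC+3).
Pablo in UTC: 11:30-18:15 (subtract 4h to convert from UTC+4).
Dana ∩ Luca: 10:30-11:15, 12:45-13:15, 15:15-16:00.
Dana ∩ Luca ∩ Wei: 10:45-11:15, 12:45-13:15.
Dana ∩ Luca ∩ Wei ∩ Zubin: 10:45-11:15.
Dana ∩ Luca ∩ Wei ∩ Zubin ∩ Pablo: ∅.
There is no time when everyone is free.
There is no common window, so the total is 0 minutes.

0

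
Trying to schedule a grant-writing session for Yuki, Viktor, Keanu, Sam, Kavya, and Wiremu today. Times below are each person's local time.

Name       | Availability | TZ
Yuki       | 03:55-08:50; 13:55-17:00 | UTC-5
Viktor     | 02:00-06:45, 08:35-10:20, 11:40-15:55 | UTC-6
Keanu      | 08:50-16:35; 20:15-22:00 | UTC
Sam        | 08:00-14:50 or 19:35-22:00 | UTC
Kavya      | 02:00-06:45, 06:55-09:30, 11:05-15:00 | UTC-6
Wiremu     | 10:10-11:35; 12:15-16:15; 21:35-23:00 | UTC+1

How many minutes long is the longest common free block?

Yuki in UTC: 08:55-13:50, 18:55-22:00 (add 5h to convert from UTC-5).
Viktor in UTC: 08:00-12:45, 14:35-16:20, 17:40-21:55 (add 6h to convert from UTC-6).
Keanu in UTC: 08:50-16:35, 20:15-22:00.
Sam in UTC: 08:00-14:50, 19:35-22:00.
Kavya in UTC: 08:00-12:45, 12:55-15:30, 17:05-21:00 (add 6h to convert from UTC-6).
Wiremu in UTC: 09:10-10:35, 11:15-15:15, 20:35-22:00 (subtract 1h to convert from UTC+1).
Yuki ∩ Viktor: 08:55-12:45, 18:55-21:55.
Yuki ∩ Viktor ∩ Keanu: 08:55-12:45, 20:15-21:55.
Yuki ∩ Viktor ∩ Keanu ∩ Sam: 08:55-12:45, 20:15-21:55.
Yuki ∩ Viktor ∩ Keanu ∩ Sam ∩ Kavya: 08:55-12:45, 20:15-21:00.
Yuki ∩ Viktor ∩ Keanu ∩ Sam ∩ Kavya ∩ Wiremu: 09:10-10:35, 11:15-12:45, 20:35-21:00.
Those are the intersection windows.
The longest is 11:15-12:45 at 90 minutes.

90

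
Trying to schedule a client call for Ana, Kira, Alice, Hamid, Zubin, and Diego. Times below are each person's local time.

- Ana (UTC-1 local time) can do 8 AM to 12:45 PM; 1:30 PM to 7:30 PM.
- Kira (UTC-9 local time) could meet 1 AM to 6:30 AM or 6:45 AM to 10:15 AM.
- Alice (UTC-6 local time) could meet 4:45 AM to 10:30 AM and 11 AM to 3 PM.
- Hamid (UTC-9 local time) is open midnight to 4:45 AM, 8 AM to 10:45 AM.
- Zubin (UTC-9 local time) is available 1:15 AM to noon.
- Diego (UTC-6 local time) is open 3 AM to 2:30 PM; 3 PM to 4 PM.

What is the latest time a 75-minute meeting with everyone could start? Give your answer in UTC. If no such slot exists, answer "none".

18:00

Ana in UTC: 09:00-13:45, 14:30-20:30 (add 1h to convert from UTC-1).
Kira in UTC: 10:00-15:30, 15:45-19:15 (add 9h to convert from UTC-9).
Alice in UTC: 10:45-16:30, 17:00-21:00 (add 6h to convert from UTC-6).
Hamid in UTC: 09:00-13:45, 17:00-19:45 (add 9h to convert from UTC-9).
Zubin in UTC: 10:15-21:00 (add 9h to convert from UTC-9).
Diego in UTC: 09:00-20:30, 21:00-22:00 (add 6h to convert from UTC-6).
Ana ∩ Kira: 10:00-13:45, 14:30-15:30, 15:45-19:15.
Ana ∩ Kira ∩ Alice: 10:45-13:45, 14:30-15:30, 15:45-16:30, 17:00-19:15.
Ana ∩ Kira ∩ Alice ∩ Hamid: 10:45-13:45, 17:00-19:15.
Ana ∩ Kira ∩ Alice ∩ Hamid ∩ Zubin: 10:45-13:45, 17:00-19:15.
Ana ∩ Kira ∩ Alice ∩ Hamid ∩ Zubin ∩ Diego: 10:45-13:45, 17:00-19:15.
The last common window of at least 75 minutes is 17:00-19:15; a 75-minute meeting can start as late as 18:00 and still end by 19:15.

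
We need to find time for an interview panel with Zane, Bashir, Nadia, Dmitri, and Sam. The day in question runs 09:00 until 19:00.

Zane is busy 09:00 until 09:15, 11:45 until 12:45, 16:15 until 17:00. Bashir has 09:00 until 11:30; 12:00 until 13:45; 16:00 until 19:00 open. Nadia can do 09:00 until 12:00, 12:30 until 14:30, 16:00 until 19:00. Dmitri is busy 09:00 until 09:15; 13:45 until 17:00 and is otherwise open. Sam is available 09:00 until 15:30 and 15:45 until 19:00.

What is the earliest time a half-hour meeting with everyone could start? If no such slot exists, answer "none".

09:15

Zane free: 09:15-11:45, 12:45-16:15, 17:00-19:00 (invert busy blocks within the working day).
Bashir free: 09:00-11:30, 12:00-13:45, 16:00-19:00.
Nadia free: 09:00-12:00, 12:30-14:30, 16:00-19:00.
Dmitri free: 09:15-13:45, 17:00-19:00 (invert busy blocks within the working day).
Sam free: 09:00-15:30, 15:45-19:00.
Zane ∩ Bashir: 09:15-11:30, 12:45-13:45, 16:00-16:15, 17:00-19:00.
Zane ∩ Bashir ∩ Nadia: 09:15-11:30, 12:45-13:45, 16:00-16:15, 17:00-19:00.
Zane ∩ Bashir ∩ Nadia ∩ Dmitri: 09:15-11:30, 12:45-13:45, 17:00-19:00.
Zane ∩ Bashir ∩ Nadia ∩ Dmitri ∩ Sam: 09:15-11:30, 12:45-13:45, 17:00-19:00.
The first common window of at least 30 minutes is 09:15-11:30, so the earliest start is 09:15.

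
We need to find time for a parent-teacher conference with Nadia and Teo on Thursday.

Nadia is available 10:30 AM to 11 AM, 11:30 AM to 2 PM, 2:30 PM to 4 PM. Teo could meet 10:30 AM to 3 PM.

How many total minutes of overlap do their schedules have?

210

Nadia ∩ Teo: 10:30-11:00, 11:30-14:00, 14:30-15:00.
So the common availability across everyone is 10:30-11:00, 11:30-14:00, 14:30-15:00.
Summing the common windows: 30 + 150 + 30 = 210 minutes.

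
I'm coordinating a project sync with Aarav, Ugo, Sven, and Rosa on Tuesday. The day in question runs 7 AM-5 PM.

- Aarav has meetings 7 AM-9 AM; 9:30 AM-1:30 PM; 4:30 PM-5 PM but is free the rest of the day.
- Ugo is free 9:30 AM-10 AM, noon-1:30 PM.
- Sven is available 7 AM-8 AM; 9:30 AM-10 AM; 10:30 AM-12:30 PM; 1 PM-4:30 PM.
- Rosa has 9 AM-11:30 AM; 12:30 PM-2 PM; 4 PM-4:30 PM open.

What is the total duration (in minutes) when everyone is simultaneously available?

Aarav free: 09:00-09:30, 13:30-16:30 (invert busy blocks within the working day).
Ugo free: 09:30-10:00, 12:00-13:30.
Sven free: 07:00-08:00, 09:30-10:00, 10:30-12:30, 13:00-16:30.
Rosa free: 09:00-11:30, 12:30-14:00, 16:00-16:30.
Aarav ∩ Ugo: ∅.
Aarav ∩ Ugo ∩ Sven: ∅.
Aarav ∩ Ugo ∩ Sven ∩ Rosa: ∅.
There is no time when everyone is free.
There is no common window, so the total is 0 minutes.

0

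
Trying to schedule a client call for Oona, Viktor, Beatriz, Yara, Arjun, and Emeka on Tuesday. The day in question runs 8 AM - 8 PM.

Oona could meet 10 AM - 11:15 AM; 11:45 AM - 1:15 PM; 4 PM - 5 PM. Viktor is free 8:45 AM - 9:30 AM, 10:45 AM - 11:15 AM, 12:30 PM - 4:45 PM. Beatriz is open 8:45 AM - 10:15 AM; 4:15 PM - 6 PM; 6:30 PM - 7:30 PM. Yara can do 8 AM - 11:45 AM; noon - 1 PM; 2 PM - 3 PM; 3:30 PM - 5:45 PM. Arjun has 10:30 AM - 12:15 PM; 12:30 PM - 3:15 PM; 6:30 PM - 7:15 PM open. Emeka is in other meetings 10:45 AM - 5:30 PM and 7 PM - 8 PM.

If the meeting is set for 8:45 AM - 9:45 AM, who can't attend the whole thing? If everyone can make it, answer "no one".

Oona free: 10:00-11:15, 11:45-13:15, 16:00-17:00.
Viktor free: 08:45-09:30, 10:45-11:15, 12:30-16:45.
Beatriz free: 08:45-10:15, 16:15-18:00, 18:30-19:30.
Yara free: 08:00-11:45, 12:00-13:00, 14:00-15:00, 15:30-17:45.
Arjun free: 10:30-12:15, 12:30-15:15, 18:30-19:15.
Emeka free: 08:00-10:45, 17:30-19:00 (invert busy blocks within the working day).
Oona: not fully free for 08:45-09:45. Viktor: not fully free for 08:45-09:45. Beatriz: free for 08:45-09:45. Yara: free for 08:45-09:45. Arjun: not fully free for 08:45-09:45. Emeka: free for 08:45-09:45.

Arjun, Oona, Viktor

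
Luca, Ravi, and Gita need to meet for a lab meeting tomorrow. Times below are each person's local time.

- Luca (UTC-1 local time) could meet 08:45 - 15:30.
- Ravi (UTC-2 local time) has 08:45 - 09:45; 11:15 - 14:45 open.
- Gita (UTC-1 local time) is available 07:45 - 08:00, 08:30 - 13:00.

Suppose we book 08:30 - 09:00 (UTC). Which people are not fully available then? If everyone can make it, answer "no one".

Luca in UTC: 09:45-16:30 (add 1h to convert from UTC-1).
Ravi in UTC: 10:45-11:45, 13:15-16:45 (add 2h to convert from UTC-2).
Gita in UTC: 08:45-09:00, 09:30-14:00 (add 1h to convert from UTC-1).
Luca: not fully free for 08:30-09:00. Ravi: not fully free for 08:30-09:00. Gita: not fully free for 08:30-09:00.

Gita, Luca, Ravi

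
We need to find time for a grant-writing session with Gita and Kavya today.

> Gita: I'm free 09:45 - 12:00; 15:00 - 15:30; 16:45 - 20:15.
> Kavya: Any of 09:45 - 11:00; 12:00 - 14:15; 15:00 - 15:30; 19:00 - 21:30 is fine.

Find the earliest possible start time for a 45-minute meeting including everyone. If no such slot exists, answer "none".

09:45

Gita ∩ Kavya: 09:45-11:00, 15:00-15:30, 19:00-20:15.
The first common window of at least 45 minutes is 09:45-11:00, so the earliest start is 09:45.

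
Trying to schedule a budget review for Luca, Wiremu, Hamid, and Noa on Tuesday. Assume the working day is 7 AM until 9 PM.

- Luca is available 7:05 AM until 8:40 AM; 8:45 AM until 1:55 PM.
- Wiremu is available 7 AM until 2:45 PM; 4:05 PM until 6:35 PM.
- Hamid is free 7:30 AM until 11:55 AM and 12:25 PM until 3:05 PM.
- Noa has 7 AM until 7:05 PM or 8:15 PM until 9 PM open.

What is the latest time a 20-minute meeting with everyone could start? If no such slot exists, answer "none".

13:35

Luca ∩ Wiremu: 07:05-08:40, 08:45-13:55.
Luca ∩ Wiremu ∩ Hamid: 07:30-08:40, 08:45-11:55, 12:25-13:55.
Luca ∩ Wiremu ∩ Hamid ∩ Noa: 07:30-08:40, 08:45-11:55, 12:25-13:55.
The last common window of at least 20 minutes is 12:25-13:55; a 20-minute meeting can start as late as 13:35 and still end by 13:55.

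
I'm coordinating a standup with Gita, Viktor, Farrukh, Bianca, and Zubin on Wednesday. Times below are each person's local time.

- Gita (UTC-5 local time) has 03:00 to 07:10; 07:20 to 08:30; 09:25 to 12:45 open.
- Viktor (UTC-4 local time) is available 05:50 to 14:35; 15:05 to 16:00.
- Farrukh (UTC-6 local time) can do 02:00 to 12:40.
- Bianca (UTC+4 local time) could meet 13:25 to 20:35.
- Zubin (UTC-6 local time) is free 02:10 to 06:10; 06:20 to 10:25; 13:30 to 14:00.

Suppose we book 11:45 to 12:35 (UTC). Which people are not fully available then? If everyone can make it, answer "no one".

Gita in UTC: 08:00-12:10, 12:20-13:30, 14:25-17:45 (add 5h to convert from UTC-5).
Viktor in UTC: 09:50-18:35, 19:05-20:00 (add 4h to convert from UTC-4).
Farrukh in UTC: 08:00-18:40 (add 6h to convert from UTC-6).
Bianca in UTC: 09:25-16:35 (subtract 4h to convert from UTC+4).
Zubin in UTC: 08:10-12:10, 12:20-16:25, 19:30-20:00 (add 6h to convert from UTC-6).
Gita: not fully free for 11:45-12:35. Viktor: free for 11:45-12:35. Farrukh: free for 11:45-12:35. Bianca: free for 11:45-12:35. Zubin: not fully free for 11:45-12:35.

Gita, Zubin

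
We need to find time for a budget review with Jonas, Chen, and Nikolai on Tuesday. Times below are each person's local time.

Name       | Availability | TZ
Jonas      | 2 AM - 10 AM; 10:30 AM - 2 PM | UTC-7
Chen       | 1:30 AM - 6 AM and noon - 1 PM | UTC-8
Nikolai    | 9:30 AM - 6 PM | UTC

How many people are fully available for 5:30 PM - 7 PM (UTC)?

Jonas in UTC: 09:00-17:00, 17:30-21:00 (add 7h to convert from UTC-7).
Chen in UTC: 09:30-14:00, 20:00-21:00 (add 8h to convert from UTC-8).
Nikolai in UTC: 09:30-18:00.
Jonas can make the full 17:30-19:00 slot — that's 1.

1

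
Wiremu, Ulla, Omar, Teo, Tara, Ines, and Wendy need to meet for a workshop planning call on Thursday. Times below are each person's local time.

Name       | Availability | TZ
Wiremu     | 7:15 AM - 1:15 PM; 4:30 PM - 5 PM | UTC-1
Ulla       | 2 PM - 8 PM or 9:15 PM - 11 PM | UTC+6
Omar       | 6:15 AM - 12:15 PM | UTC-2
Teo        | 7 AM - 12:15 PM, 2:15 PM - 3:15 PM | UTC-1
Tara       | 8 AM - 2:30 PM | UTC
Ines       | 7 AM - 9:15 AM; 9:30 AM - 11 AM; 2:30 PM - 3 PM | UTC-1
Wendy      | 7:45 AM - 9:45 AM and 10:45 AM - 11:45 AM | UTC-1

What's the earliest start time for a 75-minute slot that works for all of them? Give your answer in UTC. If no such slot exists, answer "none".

08:45

Wiremu in UTC: 08:15-14:15, 17:30-18:00 (add 1h to convert from UTC-1).
Ulla in UTC: 08:00-14:00, 15:15-17:00 (subtract 6h to convert from UTC+6).
Omar in UTC: 08:15-14:15 (add 2h to convert from UTC-2).
Teo in UTC: 08:00-13:15, 15:15-16:15 (add 1h to convert from UTC-1).
Tara in UTC: 08:00-14:30.
Ines in UTC: 08:00-10:15, 10:30-12:00, 15:30-16:00 (add 1h to convert from UTC-1).
Wendy in UTC: 08:45-10:45, 11:45-12:45 (add 1h to convert from UTC-1).
Wiremu ∩ Ulla: 08:15-14:00.
Wiremu ∩ Ulla ∩ Omar: 08:15-14:00.
Wiremu ∩ Ulla ∩ Omar ∩ Teo: 08:15-13:15.
Wiremu ∩ Ulla ∩ Omar ∩ Teo ∩ Tara: 08:15-13:15.
Wiremu ∩ Ulla ∩ Omar ∩ Teo ∩ Tara ∩ Ines: 08:15-10:15, 10:30-12:00.
Wiremu ∩ Ulla ∩ Omar ∩ Teo ∩ Tara ∩ Ines ∩ Wendy: 08:45-10:15, 10:30-10:45, 11:45-12:00.
Those are the intersection windows.
The first common window of at least 75 minutes is 08:45-10:15, so the earliest start is 08:45.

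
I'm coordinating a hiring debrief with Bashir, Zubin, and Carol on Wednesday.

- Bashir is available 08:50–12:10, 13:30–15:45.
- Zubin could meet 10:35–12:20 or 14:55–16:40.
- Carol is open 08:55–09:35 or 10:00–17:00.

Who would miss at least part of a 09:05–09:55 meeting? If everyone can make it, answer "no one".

Bashir: free for 09:05-09:55. Zubin: not fully free for 09:05-09:55. Carol: not fully free for 09:05-09:55.

Carol, Zubin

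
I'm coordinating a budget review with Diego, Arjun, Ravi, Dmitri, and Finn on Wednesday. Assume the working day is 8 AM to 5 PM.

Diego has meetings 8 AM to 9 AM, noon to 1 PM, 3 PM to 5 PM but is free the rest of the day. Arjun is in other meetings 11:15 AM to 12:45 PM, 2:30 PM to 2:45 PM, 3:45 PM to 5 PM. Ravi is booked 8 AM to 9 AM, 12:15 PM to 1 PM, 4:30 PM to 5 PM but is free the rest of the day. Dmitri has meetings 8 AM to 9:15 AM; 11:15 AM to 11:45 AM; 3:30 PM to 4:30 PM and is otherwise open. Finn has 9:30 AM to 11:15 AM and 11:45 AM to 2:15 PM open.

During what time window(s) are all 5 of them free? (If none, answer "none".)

09:30-11:15, 13:00-14:15

Diego free: 09:00-12:00, 13:00-15:00 (invert busy blocks within the working day).
Arjun free: 08:00-11:15, 12:45-14:30, 14:45-15:45 (invert busy blocks within the working day).
Ravi free: 09:00-12:15, 13:00-16:30 (invert busy blocks within the working day).
Dmitri free: 09:15-11:15, 11:45-15:30, 16:30-17:00 (invert busy blocks within the working day).
Finn free: 09:30-11:15, 11:45-14:15.
Diego ∩ Arjun: 09:00-11:15, 13:00-14:30, 14:45-15:00.
Diego ∩ Arjun ∩ Ravi: 09:00-11:15, 13:00-14:30, 14:45-15:00.
Diego ∩ Arjun ∩ Ravi ∩ Dmitri: 09:15-11:15, 13:00-14:30, 14:45-15:00.
Diego ∩ Arjun ∩ Ravi ∩ Dmitri ∩ Finn: 09:30-11:15, 13:00-14:15.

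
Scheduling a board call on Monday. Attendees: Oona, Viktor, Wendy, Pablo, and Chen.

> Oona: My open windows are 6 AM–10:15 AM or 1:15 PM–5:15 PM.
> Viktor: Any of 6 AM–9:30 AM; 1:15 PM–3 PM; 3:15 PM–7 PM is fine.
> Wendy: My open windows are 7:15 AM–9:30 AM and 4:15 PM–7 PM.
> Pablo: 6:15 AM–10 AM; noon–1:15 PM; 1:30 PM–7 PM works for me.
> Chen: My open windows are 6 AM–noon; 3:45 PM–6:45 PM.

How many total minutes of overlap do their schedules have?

195

Oona ∩ Viktor: 06:00-09:30, 13:15-15:00, 15:15-17:15.
Oona ∩ Viktor ∩ Wendy: 07:15-09:30, 16:15-17:15.
Oona ∩ Viktor ∩ Wendy ∩ Pablo: 07:15-09:30, 16:15-17:15.
Oona ∩ Viktor ∩ Wendy ∩ Pablo ∩ Chen: 07:15-09:30, 16:15-17:15.
So the common availability across everyone is 07:15-09:30, 16:15-17:15.
Summing the common windows: 135 + 60 = 195 minutes.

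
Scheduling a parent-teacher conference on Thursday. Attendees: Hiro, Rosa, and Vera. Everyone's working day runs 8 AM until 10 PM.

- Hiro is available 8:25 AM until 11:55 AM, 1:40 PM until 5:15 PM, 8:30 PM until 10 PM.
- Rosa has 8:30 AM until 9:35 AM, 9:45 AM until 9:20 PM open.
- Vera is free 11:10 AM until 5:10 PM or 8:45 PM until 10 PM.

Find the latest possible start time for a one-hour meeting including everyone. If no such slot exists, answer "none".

Hiro ∩ Rosa: 08:30-09:35, 09:45-11:55, 13:40-17:15, 20:30-21:20.
Hiro ∩ Rosa ∩ Vera: 11:10-11:55, 13:40-17:10, 20:45-21:20.
So the common availability across everyone is 11:10-11:55, 13:40-17:10, 20:45-21:20.
The last common window of at least 60 minutes is 13:40-17:10; a 60-minute meeting can start as late as 16:10 and still end by 17:10.

16:10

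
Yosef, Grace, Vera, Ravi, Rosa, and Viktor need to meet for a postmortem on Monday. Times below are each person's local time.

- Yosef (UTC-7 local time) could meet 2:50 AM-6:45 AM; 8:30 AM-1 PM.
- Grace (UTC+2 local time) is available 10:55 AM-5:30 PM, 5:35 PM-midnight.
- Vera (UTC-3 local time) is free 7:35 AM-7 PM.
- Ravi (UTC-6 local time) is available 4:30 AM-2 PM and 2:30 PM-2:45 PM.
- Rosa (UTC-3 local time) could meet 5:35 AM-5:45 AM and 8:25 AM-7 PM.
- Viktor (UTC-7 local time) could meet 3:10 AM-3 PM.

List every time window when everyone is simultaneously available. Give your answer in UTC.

Yosef in UTC: 09:50-13:45, 15:30-20:00 (add 7h to convert from UTC-7).
Grace in UTC: 08:55-15:30, 15:35-22:00 (subtract 2h to convert from UTC+2).
Vera in UTC: 10:35-22:00 (add 3h to convert from UTC-3).
Ravi in UTC: 10:30-20:00, 20:30-20:45 (add 6h to convert from UTC-6).
Rosa in UTC: 08:35-08:45, 11:25-22:00 (add 3h to convert from UTC-3).
Viktor in UTC: 10:10-22:00 (add 7h to convert from UTC-7).
Yosef ∩ Grace: 09:50-13:45, 15:35-20:00.
Yosef ∩ Grace ∩ Vera: 10:35-13:45, 15:35-20:00.
Yosef ∩ Grace ∩ Vera ∩ Ravi: 10:35-13:45, 15:35-20:00.
Yosef ∩ Grace ∩ Vera ∩ Ravi ∩ Rosa: 11:25-13:45, 15:35-20:00.
Yosef ∩ Grace ∩ Vera ∩ Ravi ∩ Rosa ∩ Viktor: 11:25-13:45, 15:35-20:00.
So the common availability across everyone is 11:25-13:45, 15:35-20:00.

11:25-13:45, 15:35-20:00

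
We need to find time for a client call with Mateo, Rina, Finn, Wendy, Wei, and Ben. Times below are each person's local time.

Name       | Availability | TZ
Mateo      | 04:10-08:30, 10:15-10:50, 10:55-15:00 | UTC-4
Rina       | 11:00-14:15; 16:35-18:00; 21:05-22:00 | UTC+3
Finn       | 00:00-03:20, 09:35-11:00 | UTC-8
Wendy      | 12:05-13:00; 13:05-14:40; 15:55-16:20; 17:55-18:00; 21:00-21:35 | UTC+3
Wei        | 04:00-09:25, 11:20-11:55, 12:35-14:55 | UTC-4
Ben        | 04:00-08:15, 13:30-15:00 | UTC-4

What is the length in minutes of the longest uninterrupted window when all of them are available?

70

Mateo in UTC: 08:10-12:30, 14:15-14:50, 14:55-19:00 (add 4h to convert from UTC-4).
Rina in UTC: 08:00-11:15, 13:35-15:00, 18:05-19:00 (subtract 3h to convert from UTC+3).
Finn in UTC: 08:00-11:20, 17:35-19:00 (add 8h to convert from UTC-8).
Wendy in UTC: 09:05-10:00, 10:05-11:40, 12:55-13:20, 14:55-15:00, 18:00-18:35 (subtract 3h to convert from UTC+3).
Wei in UTC: 08:00-13:25, 15:20-15:55, 16:35-18:55 (add 4h to convert from UTC-4).
Ben in UTC: 08:00-12:15, 17:30-19:00 (add 4h to convert from UTC-4).
Mateo ∩ Rina: 08:10-11:15, 14:15-14:50, 14:55-15:00, 18:05-19:00.
Mateo ∩ Rina ∩ Finn: 08:10-11:15, 18:05-19:00.
Mateo ∩ Rina ∩ Finn ∩ Wendy: 09:05-10:00, 10:05-11:15, 18:05-18:35.
Mateo ∩ Rina ∩ Finn ∩ Wendy ∩ Wei: 09:05-10:00, 10:05-11:15, 18:05-18:35.
Mateo ∩ Rina ∩ Finn ∩ Wendy ∩ Wei ∩ Ben: 09:05-10:00, 10:05-11:15, 18:05-18:35.
So the common availability across everyone is 09:05-10:00, 10:05-11:15, 18:05-18:35.
The longest is 10:05-11:15 at 70 minutes.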